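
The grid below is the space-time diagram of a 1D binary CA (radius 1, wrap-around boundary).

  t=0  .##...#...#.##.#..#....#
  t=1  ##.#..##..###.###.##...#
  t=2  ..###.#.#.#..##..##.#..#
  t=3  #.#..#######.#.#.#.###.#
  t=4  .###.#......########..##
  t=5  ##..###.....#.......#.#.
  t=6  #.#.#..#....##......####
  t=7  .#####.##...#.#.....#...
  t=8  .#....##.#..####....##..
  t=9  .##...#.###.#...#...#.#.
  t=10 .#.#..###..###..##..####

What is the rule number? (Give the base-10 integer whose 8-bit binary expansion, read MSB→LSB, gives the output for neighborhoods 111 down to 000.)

  nb ###: next=.  (t=1,i=0, bit7=0)
  nb ##.: next=.  (t=0,i=2, bit6=0)
  nb #.#: next=#  (t=0,i=0, bit5=1)
  nb #..: next=#  (t=0,i=3, bit4=1)
  nb .##: next=#  (t=0,i=1, bit3=1)
  nb .#.: next=#  (t=0,i=6, bit2=1)
  nb ..#: next=.  (t=0,i=5, bit1=0)
  nb ...: next=.  (t=0,i=4, bit0=0)
  bits 00111100 = 60

60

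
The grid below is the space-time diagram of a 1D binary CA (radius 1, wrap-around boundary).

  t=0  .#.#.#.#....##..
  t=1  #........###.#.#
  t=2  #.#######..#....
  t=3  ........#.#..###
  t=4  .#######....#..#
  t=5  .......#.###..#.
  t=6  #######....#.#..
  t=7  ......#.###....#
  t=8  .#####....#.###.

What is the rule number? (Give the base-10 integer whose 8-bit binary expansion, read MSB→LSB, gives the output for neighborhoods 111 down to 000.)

  [7] ### => .  t=1,i=10
  [6] ##. => #  t=0,i=13
  [5] #.# => .  t=0,i=2
  [4] #.. => .  t=0,i=8
  [3] .## => .  t=0,i=12
  [2] .#. => .  t=0,i=1
  [1] ..# => #  t=0,i=0
  [0] ... => #  t=0,i=9
  bits 01000011 = 67

67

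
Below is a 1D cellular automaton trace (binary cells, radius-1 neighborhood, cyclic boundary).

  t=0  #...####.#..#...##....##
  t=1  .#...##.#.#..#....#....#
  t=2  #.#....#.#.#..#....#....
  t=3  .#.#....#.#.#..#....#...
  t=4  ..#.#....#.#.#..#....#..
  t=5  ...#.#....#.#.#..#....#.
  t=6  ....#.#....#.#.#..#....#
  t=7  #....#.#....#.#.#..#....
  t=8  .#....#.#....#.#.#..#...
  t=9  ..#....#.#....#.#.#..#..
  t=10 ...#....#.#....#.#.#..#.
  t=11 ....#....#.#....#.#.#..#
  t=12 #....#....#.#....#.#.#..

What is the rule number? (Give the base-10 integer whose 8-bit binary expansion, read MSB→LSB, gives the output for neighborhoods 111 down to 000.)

176

  ###|#  b7=1 t=0,i=5
  ##.|.  b6=0 t=0,i=0
  #.#|#  b5=1 t=0,i=8
  #..|#  b4=1 t=0,i=1
  .##|.  b3=0 t=0,i=4
  .#.|.  b2=0 t=0,i=9
  ..#|.  b1=0 t=0,i=3
  ...|.  b0=0 t=0,i=2
  bits 10110000 = 176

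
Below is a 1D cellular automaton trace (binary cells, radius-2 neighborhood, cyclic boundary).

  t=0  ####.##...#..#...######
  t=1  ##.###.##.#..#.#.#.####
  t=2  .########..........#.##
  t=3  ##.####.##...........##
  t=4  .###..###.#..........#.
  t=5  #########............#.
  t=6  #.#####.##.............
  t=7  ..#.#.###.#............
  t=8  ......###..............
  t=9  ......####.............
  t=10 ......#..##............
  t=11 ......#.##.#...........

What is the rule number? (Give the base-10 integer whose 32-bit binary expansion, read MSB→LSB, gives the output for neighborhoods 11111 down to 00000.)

3150602448

  #####|#  b31=1 t=0,i=0
  ####.|.  b30=0 t=0,i=2
  ###.#|#  b29=1 t=0,i=3
  ###..|#  b28=1 t=2,i=8
  ##.##|#  b27=1 t=0,i=4
  ##.#.|.  b26=0 t=1,i=9
  ##..#|#  b25=1 t=4,i=4
  ##...|#  b24=1 t=0,i=7
  #.###|#  b23=1 t=1,i=3
  #.##.|#  b22=1 t=0,i=5
  #.#.#|.  b21=0 t=1,i=15
  #.#..|.  b20=0 t=1,i=10
  #..##|#  b19=1 t=4,i=0
  #..#.|.  b18=0 t=0,i=12
  #...#|#  b17=1 t=0,i=8
  #....|.  b16=0 t=2,i=10
  .####|.  b15=0 t=0,i=18
  .###.|#  b14=1 t=1,i=4
  .##.#|#  b13=1 t=1,i=8
  .##..|.  b12=0 t=0,i=6
  .#.##|.  b11=0 t=1,i=18
  .#.#.|.  b10=0 t=1,i=14
  .#..#|.  b9=0 t=0,i=11
  .#...|.  b8=0 t=0,i=14
  ..###|#  b7=1 t=0,i=17
  ..##.|#  b6=1 t=10,i=9
  ..#.#|.  b5=0 t=1,i=13
  ..#..|#  b4=1 t=0,i=10
  ...##|.  b3=0 t=0,i=16
  ...#.|.  b2=0 t=0,i=9
  ....#|.  b1=0 t=2,i=17
  .....|.  b0=0 t=2,i=11
  bits 10111011110010100110000011010000 = 3150602448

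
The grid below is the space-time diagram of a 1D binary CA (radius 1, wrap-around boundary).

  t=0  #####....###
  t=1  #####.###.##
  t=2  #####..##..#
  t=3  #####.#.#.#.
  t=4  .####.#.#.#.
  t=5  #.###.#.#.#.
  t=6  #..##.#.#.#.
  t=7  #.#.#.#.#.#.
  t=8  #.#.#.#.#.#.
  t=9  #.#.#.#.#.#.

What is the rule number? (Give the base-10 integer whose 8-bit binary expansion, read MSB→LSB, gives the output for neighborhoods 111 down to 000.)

  nb ###: next=#  (t=0,i=0, bit7=1)
  nb ##.: next=#  (t=0,i=4, bit6=1)
  nb #.#: next=.  (t=1,i=5, bit5=0)
  nb #..: next=.  (t=0,i=5, bit4=0)
  nb .##: next=.  (t=0,i=9, bit3=0)
  nb .#.: next=#  (t=3,i=6, bit2=1)
  nb ..#: next=#  (t=0,i=8, bit1=1)
  nb ...: next=#  (t=0,i=6, bit0=1)
  bits 11000111 = 199

199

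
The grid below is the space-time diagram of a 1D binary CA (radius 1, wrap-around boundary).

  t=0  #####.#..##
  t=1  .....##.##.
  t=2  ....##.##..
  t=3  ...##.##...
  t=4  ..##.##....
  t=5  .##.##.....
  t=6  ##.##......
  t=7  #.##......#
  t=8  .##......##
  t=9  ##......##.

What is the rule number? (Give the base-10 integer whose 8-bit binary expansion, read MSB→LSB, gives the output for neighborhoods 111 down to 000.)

46

  ### -> .   bit 7 = 0  t=0,i=0
  ##. -> .   bit 6 = 0  t=0,i=4
  #.# -> #   bit 5 = 1  t=0,i=5
  #.. -> .   bit 4 = 0  t=0,i=7
  .## -> #   bit 3 = 1  t=0,i=9
  .#. -> #   bit 2 = 1  t=0,i=6
  ..# -> #   bit 1 = 1  t=0,i=8
  ... -> .   bit 0 = 0  t=1,i=0
  bits 00101110 = 46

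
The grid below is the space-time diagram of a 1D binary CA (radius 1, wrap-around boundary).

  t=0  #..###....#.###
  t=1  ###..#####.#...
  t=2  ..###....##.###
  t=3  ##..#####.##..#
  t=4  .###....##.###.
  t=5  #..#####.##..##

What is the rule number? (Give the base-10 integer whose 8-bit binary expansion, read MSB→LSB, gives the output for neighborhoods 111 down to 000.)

  ### -> .   bit 7 = 0  t=0,i=4
  ##. -> #   bit 6 = 1  t=0,i=0
  #.# -> #   bit 5 = 1  t=0,i=11
  #.. -> #   bit 4 = 1  t=0,i=1
  .## -> .   bit 3 = 0  t=0,i=3
  .#. -> .   bit 2 = 0  t=0,i=10
  ..# -> #   bit 1 = 1  t=0,i=2
  ... -> #   bit 0 = 1  t=0,i=7
  bits 01110011 = 115

115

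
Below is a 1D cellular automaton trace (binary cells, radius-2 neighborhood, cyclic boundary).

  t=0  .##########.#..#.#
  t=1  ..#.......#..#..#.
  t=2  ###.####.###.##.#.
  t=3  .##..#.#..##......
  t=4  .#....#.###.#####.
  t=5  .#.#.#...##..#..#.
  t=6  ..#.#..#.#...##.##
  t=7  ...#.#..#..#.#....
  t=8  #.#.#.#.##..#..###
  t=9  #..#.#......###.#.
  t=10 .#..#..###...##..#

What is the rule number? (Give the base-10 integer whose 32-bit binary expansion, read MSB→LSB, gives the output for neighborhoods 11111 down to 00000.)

  [31] ##### => .  t=0,i=3
  [30] ####. => .  t=0,i=9
  [29] ###.# => #  t=0,i=10
  [28] ###.. => #  t=4,i=16
  [27] ##.## => .  t=2,i=3
  [26] ##.#. => .  t=0,i=11
  [25] ##..# => .  t=3,i=3
  [24] ##... => #  t=3,i=12
  [23] #.### => .  t=0,i=1
  [22] #.##. => .  t=2,i=13
  [21] #.#.# => .  t=0,i=17
  [20] #.#.. => .  t=0,i=12
  [19] #..## => #  t=3,i=9
  [18] #..#. => .  t=0,i=14
  [17] #...# => #  t=1,i=0
  [16] #.... => #  t=1,i=4
  [15] .#### => #  t=0,i=2
  [14] .###. => #  t=2,i=1
  [13] .##.# => .  t=2,i=14
  [12] .##.. => .  t=3,i=2
  [11] .#.## => .  t=0,i=0
  [10] .#.#. => #  t=0,i=16
  [9] .#..# => #  t=0,i=13
  [8] .#... => .  t=1,i=3
  [7] ..### => .  t=8,i=15
  [6] ..##. => #  t=3,i=1
  [5] ..#.# => .  t=0,i=15
  [4] ..#.. => #  t=1,i=2
  [3] ...## => .  t=3,i=0
  [2] ...#. => #  t=1,i=1
  [1] ....# => .  t=1,i=8
  [0] ..... => #  t=1,i=5
  bits 00110001000010111100011001010101 = 822855253

822855253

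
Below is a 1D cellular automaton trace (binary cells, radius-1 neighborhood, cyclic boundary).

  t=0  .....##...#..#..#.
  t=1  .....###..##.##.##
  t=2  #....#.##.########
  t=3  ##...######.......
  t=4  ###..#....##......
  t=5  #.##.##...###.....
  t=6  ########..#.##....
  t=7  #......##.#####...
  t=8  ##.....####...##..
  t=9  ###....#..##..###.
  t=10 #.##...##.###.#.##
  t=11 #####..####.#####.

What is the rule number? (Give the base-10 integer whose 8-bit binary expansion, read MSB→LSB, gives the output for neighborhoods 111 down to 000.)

  nb ###: next=.  (t=1,i=6, bit7=0)
  nb ##.: next=#  (t=0,i=6, bit6=1)
  nb #.#: next=#  (t=1,i=12, bit5=1)
  nb #..: next=#  (t=0,i=7, bit4=1)
  nb .##: next=#  (t=0,i=5, bit3=1)
  nb .#.: next=#  (t=0,i=10, bit2=1)
  nb ..#: next=.  (t=0,i=4, bit1=0)
  nb ...: next=.  (t=0,i=0, bit0=0)
  bits 01111100 = 124

124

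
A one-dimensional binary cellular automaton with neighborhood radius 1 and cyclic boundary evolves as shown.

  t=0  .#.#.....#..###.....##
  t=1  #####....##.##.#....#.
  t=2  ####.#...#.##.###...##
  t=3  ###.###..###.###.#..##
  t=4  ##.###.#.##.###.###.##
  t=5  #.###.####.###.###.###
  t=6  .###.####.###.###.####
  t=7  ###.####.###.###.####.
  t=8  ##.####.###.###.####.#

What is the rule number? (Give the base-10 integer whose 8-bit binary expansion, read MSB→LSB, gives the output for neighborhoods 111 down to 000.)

  [7] ### => #  t=0,i=13
  [6] ##. => .  t=0,i=14
  [5] #.# => #  t=0,i=0
  [4] #.. => #  t=0,i=4
  [3] .## => #  t=0,i=12
  [2] .#. => #  t=0,i=1
  [1] ..# => .  t=0,i=8
  [0] ... => .  t=0,i=5
  bits 10111100 = 188

188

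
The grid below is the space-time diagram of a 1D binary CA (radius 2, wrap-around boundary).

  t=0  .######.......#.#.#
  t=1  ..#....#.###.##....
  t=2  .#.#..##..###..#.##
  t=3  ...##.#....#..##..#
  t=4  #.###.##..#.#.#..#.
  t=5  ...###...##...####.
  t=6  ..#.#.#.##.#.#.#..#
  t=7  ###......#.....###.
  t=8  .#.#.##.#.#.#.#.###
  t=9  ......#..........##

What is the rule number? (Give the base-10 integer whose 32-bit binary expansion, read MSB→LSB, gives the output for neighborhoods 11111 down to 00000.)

  [31] ##### => .  t=0,i=3
  [30] ####. => .  t=0,i=5
  [29] ###.# => #  t=1,i=11
  [28] ###.. => .  t=0,i=6
  [27] ##.## => #  t=1,i=12
  [26] ##.#. => .  t=2,i=0
  [25] ##..# => .  t=2,i=8
  [24] ##... => #  t=0,i=7
  [23] #.### => .  t=0,i=1
  [22] #.##. => .  t=1,i=13
  [21] #.#.# => .  t=0,i=16
  [20] #.#.. => #  t=2,i=3
  [19] #..## => .  t=2,i=5
  [18] #..#. => #  t=2,i=14
  [17] #...# => .  t=3,i=1
  [16] #.... => .  t=0,i=8
  [15] .#### => #  t=0,i=2
  [14] .###. => #  t=1,i=10
  [13] .##.# => #  t=2,i=18
  [12] .##.. => .  t=1,i=14
  [11] .#.## => .  t=0,i=0
  [10] .#.#. => .  t=0,i=15
  [9] .#..# => #  t=2,i=4
  [8] .#... => #  t=1,i=3
  [7] ..### => .  t=2,i=10
  [6] ..##. => #  t=2,i=6
  [5] ..#.# => #  t=0,i=14
  [4] ..#.. => .  t=1,i=2
  [3] ...## => #  t=3,i=2
  [2] ...#. => #  t=0,i=13
  [1] ....# => .  t=0,i=12
  [0] ..... => #  t=0,i=9
  bits 00101001000101001110001101101101 = 689234797

689234797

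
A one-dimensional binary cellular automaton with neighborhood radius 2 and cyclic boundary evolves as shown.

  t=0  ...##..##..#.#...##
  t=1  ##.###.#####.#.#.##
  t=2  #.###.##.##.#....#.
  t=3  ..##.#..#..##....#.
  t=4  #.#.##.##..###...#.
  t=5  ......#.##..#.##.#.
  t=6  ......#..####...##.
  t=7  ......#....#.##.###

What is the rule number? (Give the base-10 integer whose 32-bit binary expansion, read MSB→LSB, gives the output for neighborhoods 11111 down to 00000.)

  [31] ##### => #  t=1,i=9
  [30] ####. => #  t=1,i=0
  [29] ###.# => .  t=1,i=1
  [28] ###.. => .  t=4,i=13
  [27] ##.## => #  t=1,i=2
  [26] ##.#. => #  t=1,i=12
  [25] ##..# => #  t=0,i=5
  [24] ##... => #  t=0,i=0
  [23] #.### => #  t=1,i=3
  [22] #.##. => .  t=2,i=6
  [21] #.#.# => .  t=1,i=13
  [20] #.#.. => #  t=0,i=13
  [19] #..## => .  t=0,i=6
  [18] #..#. => #  t=0,i=10
  [17] #...# => #  t=0,i=1
  [16] #.... => .  t=2,i=14
  [15] .#### => .  t=1,i=8
  [14] .###. => #  t=1,i=4
  [13] .##.# => .  t=2,i=7
  [12] .##.. => #  t=0,i=4
  [11] .#.## => .  t=1,i=16
  [10] .#.#. => .  t=0,i=12
  [9] .#..# => .  t=3,i=6
  [8] .#... => .  t=0,i=14
  [7] ..### => .  t=4,i=11
  [6] ..##. => #  t=0,i=3
  [5] ..#.# => #  t=0,i=11
  [4] ..#.. => #  t=3,i=8
  [3] ...## => .  t=0,i=2
  [2] ...#. => .  t=2,i=16
  [1] ....# => .  t=2,i=15
  [0] ..... => .  t=5,i=1
  bits 11001111100101100101000001110000 = 3482734704

3482734704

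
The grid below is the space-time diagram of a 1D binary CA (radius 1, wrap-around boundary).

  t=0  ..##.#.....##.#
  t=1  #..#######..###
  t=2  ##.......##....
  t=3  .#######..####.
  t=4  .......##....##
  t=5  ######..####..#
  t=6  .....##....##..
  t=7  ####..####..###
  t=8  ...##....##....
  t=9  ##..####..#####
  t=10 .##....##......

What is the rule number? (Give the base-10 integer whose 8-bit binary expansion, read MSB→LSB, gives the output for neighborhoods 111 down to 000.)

  [7] ### => .  t=1,i=4
  [6] ##. => #  t=0,i=3
  [5] #.# => #  t=0,i=4
  [4] #.. => #  t=0,i=0
  [3] .## => .  t=0,i=2
  [2] .#. => #  t=0,i=5
  [1] ..# => .  t=0,i=1
  [0] ... => #  t=0,i=7
  bits 01110101 = 117

117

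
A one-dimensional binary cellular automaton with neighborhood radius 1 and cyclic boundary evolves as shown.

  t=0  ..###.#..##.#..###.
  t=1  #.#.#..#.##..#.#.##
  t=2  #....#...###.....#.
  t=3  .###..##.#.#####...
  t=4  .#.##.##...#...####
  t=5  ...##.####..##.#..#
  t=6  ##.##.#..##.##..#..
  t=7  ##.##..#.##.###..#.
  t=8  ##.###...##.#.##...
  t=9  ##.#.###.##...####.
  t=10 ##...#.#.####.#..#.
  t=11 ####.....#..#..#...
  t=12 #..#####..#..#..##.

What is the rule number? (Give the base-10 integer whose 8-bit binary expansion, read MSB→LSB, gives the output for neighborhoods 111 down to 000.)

  ### -> .   bit 7 = 0  t=0,i=3
  ##. -> #   bit 6 = 1  t=0,i=4
  #.# -> .   bit 5 = 0  t=0,i=5
  #.. -> #   bit 4 = 1  t=0,i=7
  .## -> #   bit 3 = 1  t=0,i=2
  .#. -> .   bit 2 = 0  t=0,i=6
  ..# -> .   bit 1 = 0  t=0,i=1
  ... -> #   bit 0 = 1  t=0,i=0
  bits 01011001 = 89

89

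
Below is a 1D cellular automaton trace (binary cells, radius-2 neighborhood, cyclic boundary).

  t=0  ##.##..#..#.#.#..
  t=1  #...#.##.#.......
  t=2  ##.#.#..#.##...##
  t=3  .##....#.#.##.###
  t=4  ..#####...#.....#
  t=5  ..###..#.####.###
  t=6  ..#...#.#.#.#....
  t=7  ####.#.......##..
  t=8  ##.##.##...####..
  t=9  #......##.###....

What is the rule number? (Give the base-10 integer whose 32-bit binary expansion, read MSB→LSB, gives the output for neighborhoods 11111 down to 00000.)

  #####|#  b31=1 t=4,i=4
  ####.|.  b30=0 t=2,i=0
  ###.#|#  b29=1 t=2,i=1
  ###..|.  b28=0 t=4,i=6
  ##.##|.  b27=0 t=0,i=2
  ##.#.|#  b26=1 t=1,i=8
  ##..#|.  b25=0 t=0,i=5
  ##...|#  b24=1 t=2,i=12
  #.###|.  b23=0 t=3,i=14
  #.##.|.  b22=0 t=0,i=3
  #.#.#|.  b21=0 t=0,i=12
  #.#..|.  b20=0 t=0,i=14
  #..##|.  b19=0 t=0,i=16
  #..#.|#  b18=1 t=0,i=6
  #...#|.  b17=0 t=1,i=2
  #....|#  b16=1 t=1,i=11
  .####|#  b15=1 t=2,i=16
  .###.|.  b14=0 t=3,i=15
  .##.#|.  b13=0 t=0,i=1
  .##..|#  b12=1 t=0,i=4
  .#.##|#  b11=1 t=1,i=5
  .#.#.|.  b10=0 t=0,i=11
  .#..#|.  b9=0 t=0,i=8
  .#...|#  b8=1 t=1,i=1
  ..###|#  b7=1 t=2,i=15
  ..##.|#  b6=1 t=0,i=0
  ..#.#|.  b5=0 t=0,i=10
  ..#..|#  b4=1 t=0,i=7
  ...##|#  b3=1 t=2,i=14
  ...#.|#  b2=1 t=1,i=3
  ....#|#  b1=1 t=1,i=15
  .....|.  b0=0 t=1,i=12
  bits 10100101000001011001100111011110 = 2768607710

2768607710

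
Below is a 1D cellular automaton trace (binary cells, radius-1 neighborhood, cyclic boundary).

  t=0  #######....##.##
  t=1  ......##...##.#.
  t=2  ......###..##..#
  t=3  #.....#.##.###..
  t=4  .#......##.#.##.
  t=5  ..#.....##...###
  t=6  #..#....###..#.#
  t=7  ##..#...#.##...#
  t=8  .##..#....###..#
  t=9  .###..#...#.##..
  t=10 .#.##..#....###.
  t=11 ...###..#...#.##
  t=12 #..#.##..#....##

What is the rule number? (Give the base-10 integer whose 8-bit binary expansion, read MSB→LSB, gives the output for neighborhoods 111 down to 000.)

88

  nb ###: next=.  (t=0,i=0, bit7=0)
  nb ##.: next=#  (t=0,i=6, bit6=1)
  nb #.#: next=.  (t=0,i=13, bit5=0)
  nb #..: next=#  (t=0,i=7, bit4=1)
  nb .##: next=#  (t=0,i=11, bit3=1)
  nb .#.: next=.  (t=1,i=14, bit2=0)
  nb ..#: next=.  (t=0,i=10, bit1=0)
  nb ...: next=.  (t=0,i=8, bit0=0)
  bits 01011000 = 88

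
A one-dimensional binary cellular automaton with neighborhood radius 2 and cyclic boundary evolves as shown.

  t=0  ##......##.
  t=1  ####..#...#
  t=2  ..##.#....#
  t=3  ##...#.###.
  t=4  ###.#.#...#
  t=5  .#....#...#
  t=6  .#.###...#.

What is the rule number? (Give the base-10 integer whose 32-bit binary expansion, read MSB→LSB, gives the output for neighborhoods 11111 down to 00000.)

1499273862

  #####|.  b31=0 t=1,i=1
  ####.|#  b30=1 t=1,i=2
  ###.#|.  b29=0 t=3,i=9
  ###..|#  b28=1 t=1,i=3
  ##.##|#  b27=1 t=0,i=10
  ##.#.|.  b26=0 t=2,i=4
  ##..#|.  b25=0 t=1,i=4
  ##...|#  b24=1 t=0,i=2
  #.###|.  b23=0 t=3,i=7
  #.##.|#  b22=1 t=0,i=0
  #.#.#|.  b21=0 t=4,i=4
  #.#..|#  b20=1 t=2,i=5
  #..##|#  b19=1 t=2,i=1
  #..#.|#  b18=1 t=1,i=5
  #...#|.  b17=0 t=1,i=8
  #....|#  b16=1 t=0,i=3
  .####|.  b15=0 t=1,i=0
  .###.|.  b14=0 t=3,i=8
  .##.#|.  b13=0 t=0,i=9
  .##..|#  b12=1 t=0,i=1
  .#.##|#  b11=1 t=3,i=6
  .#.#.|.  b10=0 t=4,i=5
  .#..#|#  b9=1 t=2,i=0
  .#...|.  b8=0 t=1,i=7
  ..###|#  b7=1 t=1,i=10
  ..##.|.  b6=0 t=0,i=8
  ..#.#|.  b5=0 t=3,i=5
  ..#..|.  b4=0 t=1,i=6
  ...##|.  b3=0 t=0,i=7
  ...#.|#  b2=1 t=2,i=9
  ....#|#  b1=1 t=0,i=6
  .....|.  b0=0 t=0,i=4
  bits 01011001010111010001101010000110 = 1499273862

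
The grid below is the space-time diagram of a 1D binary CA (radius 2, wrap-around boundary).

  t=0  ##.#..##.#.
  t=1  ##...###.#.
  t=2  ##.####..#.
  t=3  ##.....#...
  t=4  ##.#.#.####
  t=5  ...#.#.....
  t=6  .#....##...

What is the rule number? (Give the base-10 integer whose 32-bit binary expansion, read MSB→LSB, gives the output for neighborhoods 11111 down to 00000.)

  ##### -> .   bit 31 = 0  t=4,i=9
  ####. -> .   bit 30 = 0  t=2,i=5
  ###.# -> .   bit 29 = 0  t=1,i=7
  ###.. -> .   bit 28 = 0  t=2,i=6
  ##.## -> .   bit 27 = 0  t=2,i=2
  ##.#. -> .   bit 26 = 0  t=0,i=2
  ##..# -> #   bit 25 = 1  t=2,i=7
  ##... -> .   bit 24 = 0  t=1,i=2
  #.### -> .   bit 23 = 0  t=2,i=3
  #.##. -> #   bit 22 = 1  t=0,i=0
  #.#.# -> #   bit 21 = 1  t=0,i=9
  #.#.. -> .   bit 20 = 0  t=0,i=3
  #..## -> #   bit 19 = 1  t=0,i=5
  #..#. -> .   bit 18 = 0  t=2,i=8
  #...# -> #   bit 17 = 1  t=1,i=3
  #.... -> #   bit 16 = 1  t=3,i=3
  .#### -> .   bit 15 = 0  t=2,i=4
  .###. -> #   bit 14 = 1  t=1,i=6
  .##.# -> #   bit 13 = 1  t=0,i=1
  .##.. -> #   bit 12 = 1  t=1,i=1
  .#.## -> .   bit 11 = 0  t=0,i=10
  .#.#. -> .   bit 10 = 0  t=4,i=4
  .#..# -> .   bit 9 = 0  t=0,i=4
  .#... -> #   bit 8 = 1  t=3,i=8
  ..### -> #   bit 7 = 1  t=1,i=5
  ..##. -> #   bit 6 = 1  t=0,i=6
  ..#.# -> .   bit 5 = 0  t=2,i=9
  ..#.. -> #   bit 4 = 1  t=3,i=7
  ...## -> #   bit 3 = 1  t=1,i=4
  ...#. -> .   bit 2 = 0  t=3,i=6
  ....# -> #   bit 1 = 1  t=3,i=5
  ..... -> .   bit 0 = 0  t=3,i=4
  bits 00000010011010110111000111011010 = 40595930

40595930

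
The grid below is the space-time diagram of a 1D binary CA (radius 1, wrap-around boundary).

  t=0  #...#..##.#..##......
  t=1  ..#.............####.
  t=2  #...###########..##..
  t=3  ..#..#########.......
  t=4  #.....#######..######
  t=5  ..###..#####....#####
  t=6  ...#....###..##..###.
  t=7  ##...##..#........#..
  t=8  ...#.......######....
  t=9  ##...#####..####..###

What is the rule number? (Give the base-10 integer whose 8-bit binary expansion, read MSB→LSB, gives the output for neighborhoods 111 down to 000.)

  nb ###: next=#  (t=1,i=17, bit7=1)
  nb ##.: next=.  (t=0,i=8, bit6=0)
  nb #.#: next=.  (t=0,i=9, bit5=0)
  nb #..: next=.  (t=0,i=1, bit4=0)
  nb .##: next=.  (t=0,i=7, bit3=0)
  nb .#.: next=.  (t=0,i=0, bit2=0)
  nb ..#: next=.  (t=0,i=3, bit1=0)
  nb ...: next=#  (t=0,i=2, bit0=1)
  bits 10000001 = 129

129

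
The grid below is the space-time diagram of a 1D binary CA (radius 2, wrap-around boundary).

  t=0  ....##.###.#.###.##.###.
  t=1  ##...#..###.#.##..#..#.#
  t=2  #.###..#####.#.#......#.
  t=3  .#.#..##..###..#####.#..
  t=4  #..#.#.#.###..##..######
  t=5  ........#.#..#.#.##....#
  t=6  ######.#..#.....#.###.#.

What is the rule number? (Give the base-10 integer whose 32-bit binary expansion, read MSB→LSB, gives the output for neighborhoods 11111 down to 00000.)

  [31] ##### => .  t=2,i=9
  [30] ####. => #  t=2,i=10
  [29] ###.# => #  t=0,i=9
  [28] ###.. => .  t=0,i=22
  [27] ##.## => .  t=0,i=6
  [26] ##.#. => #  t=0,i=10
  [25] ##..# => .  t=1,i=16
  [24] ##... => #  t=0,i=23
  [23] #.### => .  t=0,i=7
  [22] #.##. => .  t=0,i=17
  [21] #.#.# => .  t=0,i=11
  [20] #.#.. => #  t=2,i=15
  [19] #..## => #  t=1,i=7
  [18] #..#. => .  t=1,i=17
  [17] #...# => #  t=1,i=3
  [16] #.... => #  t=0,i=0
  [15] .#### => .  t=2,i=8
  [14] .###. => #  t=0,i=8
  [13] .##.# => #  t=0,i=5
  [12] .##.. => #  t=1,i=15
  [11] .#.## => #  t=0,i=12
  [10] .#.#. => .  t=2,i=14
  [9] .#..# => .  t=1,i=6
  [8] .#... => #  t=2,i=16
  [7] ..### => #  t=1,i=8
  [6] ..##. => .  t=0,i=4
  [5] ..#.# => .  t=1,i=21
  [4] ..#.. => .  t=1,i=5
  [3] ...## => .  t=0,i=3
  [2] ...#. => #  t=1,i=4
  [1] ....# => .  t=0,i=2
  [0] ..... => #  t=0,i=1
  bits 01100101000110110111100110000101 = 1696299397

1696299397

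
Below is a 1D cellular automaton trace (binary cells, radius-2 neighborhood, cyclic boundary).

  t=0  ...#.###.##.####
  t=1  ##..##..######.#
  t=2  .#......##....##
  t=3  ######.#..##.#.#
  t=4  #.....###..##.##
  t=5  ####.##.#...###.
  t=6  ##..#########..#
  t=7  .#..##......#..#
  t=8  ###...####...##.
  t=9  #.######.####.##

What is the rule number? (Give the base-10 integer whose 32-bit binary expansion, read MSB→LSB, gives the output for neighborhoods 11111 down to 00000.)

  nb #####: next=.  (t=1,i=10, bit31=0)
  nb ####.: next=.  (t=0,i=14, bit30=0)
  nb ###.#: next=.  (t=0,i=7, bit29=0)
  nb ###..: next=#  (t=0,i=15, bit28=1)
  nb ##.##: next=#  (t=0,i=8, bit27=1)
  nb ##.#.: next=#  (t=2,i=0, bit26=1)
  nb ##..#: next=.  (t=1,i=2, bit25=0)
  nb ##...: next=#  (t=0,i=0, bit24=1)
  nb #.###: next=#  (t=0,i=5, bit23=1)
  nb #.##.: next=#  (t=0,i=9, bit22=1)
  nb #.#.#: next=.  (t=3,i=13, bit21=0)
  nb #.#..: next=#  (t=2,i=1, bit20=1)
  nb #..##: next=.  (t=1,i=3, bit19=0)
  nb #..#.: next=#  (t=7,i=14, bit18=1)
  nb #...#: next=#  (t=0,i=1, bit17=1)
  nb #....: next=#  (t=2,i=3, bit16=1)
  nb .####: next=#  (t=0,i=13, bit15=1)
  nb .###.: next=.  (t=0,i=6, bit14=0)
  nb .##.#: next=#  (t=0,i=10, bit13=1)
  nb .##..: next=.  (t=1,i=5, bit12=0)
  nb .#.##: next=#  (t=0,i=4, bit11=1)
  nb .#.#.: next=#  (t=7,i=0, bit10=1)
  nb .#..#: next=#  (t=3,i=8, bit9=1)
  nb .#...: next=#  (t=2,i=2, bit8=1)
  nb ..###: next=#  (t=1,i=8, bit7=1)
  nb ..##.: next=.  (t=1,i=4, bit6=0)
  nb ..#.#: next=.  (t=0,i=3, bit5=0)
  nb ..#..: next=.  (t=7,i=12, bit4=0)
  nb ...##: next=#  (t=2,i=7, bit3=1)
  nb ...#.: next=.  (t=0,i=2, bit2=0)
  nb ....#: next=.  (t=2,i=6, bit1=0)
  nb .....: next=#  (t=2,i=4, bit0=1)
  bits 00011101110101111010111110001001 = 500674441

500674441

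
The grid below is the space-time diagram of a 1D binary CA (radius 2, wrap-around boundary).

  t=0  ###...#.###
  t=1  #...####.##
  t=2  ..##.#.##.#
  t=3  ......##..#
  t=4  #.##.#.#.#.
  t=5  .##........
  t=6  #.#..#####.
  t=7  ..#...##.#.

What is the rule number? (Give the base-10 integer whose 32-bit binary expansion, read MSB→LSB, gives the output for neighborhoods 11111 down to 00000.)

2824263981

  [31] ##### => #  t=0,i=0
  [30] ####. => .  t=0,i=1
  [29] ###.# => #  t=1,i=7
  [28] ###.. => .  t=0,i=2
  [27] ##.## => #  t=1,i=8
  [26] ##.#. => .  t=2,i=4
  [25] ##..# => .  t=3,i=8
  [24] ##... => .  t=0,i=3
  [23] #.### => .  t=0,i=8
  [22] #.##. => #  t=2,i=7
  [21] #.#.# => .  t=2,i=5
  [20] #.#.. => #  t=2,i=10
  [19] #..## => .  t=2,i=1
  [18] #..#. => #  t=3,i=9
  [17] #...# => #  t=0,i=4
  [16] #.... => .  t=3,i=1
  [15] .#### => #  t=0,i=9
  [14] .###. => #  t=1,i=10
  [13] .##.# => .  t=2,i=3
  [12] .##.. => #  t=3,i=7
  [11] .#.## => #  t=0,i=7
  [10] .#.#. => .  t=4,i=6
  [9] .#..# => .  t=2,i=0
  [8] .#... => #  t=3,i=0
  [7] ..### => .  t=1,i=4
  [6] ..##. => .  t=2,i=2
  [5] ..#.# => #  t=0,i=6
  [4] ..#.. => .  t=3,i=10
  [3] ...## => #  t=1,i=3
  [2] ...#. => #  t=0,i=5
  [1] ....# => .  t=3,i=4
  [0] ..... => #  t=3,i=2
  bits 10101000010101101101100100101101 = 2824263981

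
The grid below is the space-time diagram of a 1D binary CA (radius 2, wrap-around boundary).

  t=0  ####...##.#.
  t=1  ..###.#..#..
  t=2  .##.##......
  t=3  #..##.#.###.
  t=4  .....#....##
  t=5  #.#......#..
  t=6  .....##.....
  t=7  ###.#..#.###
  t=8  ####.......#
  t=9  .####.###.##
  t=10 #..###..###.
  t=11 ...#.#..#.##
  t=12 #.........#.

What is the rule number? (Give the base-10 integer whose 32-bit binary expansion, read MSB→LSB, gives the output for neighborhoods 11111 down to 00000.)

4248830089

  ##### -> #   bit 31 = 1  t=7,i=0
  ####. -> #   bit 30 = 1  t=0,i=2
  ###.# -> #   bit 29 = 1  t=1,i=4
  ###.. -> #   bit 28 = 1  t=0,i=3
  ##.## -> #   bit 27 = 1  t=2,i=3
  ##.#. -> #   bit 26 = 1  t=0,i=9
  ##..# -> .   bit 25 = 0  t=10,i=6
  ##... -> #   bit 24 = 1  t=0,i=4
  #.### -> .   bit 23 = 0  t=0,i=0
  #.##. -> #   bit 22 = 1  t=2,i=4
  #.#.# -> .   bit 21 = 0  t=0,i=10
  #.#.. -> .   bit 20 = 0  t=1,i=6
  #..## -> .   bit 19 = 0  t=3,i=2
  #..#. -> .   bit 18 = 0  t=1,i=8
  #...# -> .   bit 17 = 0  t=0,i=5
  #.... -> .   bit 16 = 0  t=1,i=11
  .#### -> .   bit 15 = 0  t=0,i=1
  .###. -> .   bit 14 = 0  t=1,i=3
  .##.# -> .   bit 13 = 0  t=0,i=8
  .##.. -> .   bit 12 = 0  t=2,i=5
  .#.## -> .   bit 11 = 0  t=0,i=11
  .#.#. -> .   bit 10 = 0  t=5,i=1
  .#..# -> .   bit 9 = 0  t=1,i=7
  .#... -> .   bit 8 = 0  t=1,i=10
  ..### -> #   bit 7 = 1  t=1,i=2
  ..##. -> .   bit 6 = 0  t=0,i=7
  ..#.# -> .   bit 5 = 0  t=5,i=0
  ..#.. -> .   bit 4 = 0  t=1,i=9
  ...## -> #   bit 3 = 1  t=0,i=6
  ...#. -> .   bit 2 = 0  t=4,i=4
  ....# -> .   bit 1 = 0  t=1,i=0
  ..... -> #   bit 0 = 1  t=2,i=8
  bits 11111101010000000000000010001001 = 4248830089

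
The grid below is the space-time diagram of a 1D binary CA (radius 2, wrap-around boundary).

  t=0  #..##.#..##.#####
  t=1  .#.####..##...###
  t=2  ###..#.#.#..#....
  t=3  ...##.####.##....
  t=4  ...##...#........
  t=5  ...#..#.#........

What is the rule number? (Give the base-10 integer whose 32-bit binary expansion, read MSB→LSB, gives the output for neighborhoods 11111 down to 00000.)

3325439056

  [31] ##### => #  t=0,i=14
  [30] ####. => #  t=0,i=16
  [29] ###.# => .  t=1,i=16
  [28] ###.. => .  t=0,i=0
  [27] ##.## => .  t=0,i=11
  [26] ##.#. => #  t=0,i=5
  [25] ##..# => #  t=0,i=1
  [24] ##... => .  t=1,i=11
  [23] #.### => .  t=0,i=12
  [22] #.##. => .  t=3,i=11
  [21] #.#.# => #  t=1,i=1
  [20] #.#.. => #  t=0,i=6
  [19] #..## => .  t=0,i=2
  [18] #..#. => #  t=2,i=4
  [17] #...# => #  t=1,i=12
  [16] #.... => .  t=2,i=14
  [15] .#### => .  t=0,i=13
  [14] .###. => .  t=1,i=15
  [13] .##.# => #  t=0,i=4
  [12] .##.. => .  t=1,i=10
  [11] .#.## => #  t=1,i=2
  [10] .#.#. => #  t=2,i=6
  [9] .#..# => .  t=0,i=7
  [8] .#... => .  t=2,i=13
  [7] ..### => .  t=1,i=14
  [6] ..##. => #  t=0,i=3
  [5] ..#.# => .  t=2,i=5
  [4] ..#.. => #  t=2,i=12
  [3] ...## => .  t=1,i=13
  [2] ...#. => .  t=4,i=7
  [1] ....# => .  t=2,i=15
  [0] ..... => .  t=3,i=0
  bits 11000110001101100010110001010000 = 3325439056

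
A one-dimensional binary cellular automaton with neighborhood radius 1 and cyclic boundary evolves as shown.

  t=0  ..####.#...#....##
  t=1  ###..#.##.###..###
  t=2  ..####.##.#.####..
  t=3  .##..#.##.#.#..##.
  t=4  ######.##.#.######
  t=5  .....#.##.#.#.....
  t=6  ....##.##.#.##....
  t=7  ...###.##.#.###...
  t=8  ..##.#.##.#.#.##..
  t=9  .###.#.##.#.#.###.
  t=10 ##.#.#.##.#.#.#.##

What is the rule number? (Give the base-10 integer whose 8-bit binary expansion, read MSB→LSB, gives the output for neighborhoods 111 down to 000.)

  ### -> .   bit 7 = 0  t=0,i=3
  ##. -> #   bit 6 = 1  t=0,i=5
  #.# -> .   bit 5 = 0  t=0,i=6
  #.. -> #   bit 4 = 1  t=0,i=0
  .## -> #   bit 3 = 1  t=0,i=2
  .#. -> #   bit 2 = 1  t=0,i=7
  ..# -> #   bit 1 = 1  t=0,i=1
  ... -> .   bit 0 = 0  t=0,i=9
  bits 01011110 = 94

94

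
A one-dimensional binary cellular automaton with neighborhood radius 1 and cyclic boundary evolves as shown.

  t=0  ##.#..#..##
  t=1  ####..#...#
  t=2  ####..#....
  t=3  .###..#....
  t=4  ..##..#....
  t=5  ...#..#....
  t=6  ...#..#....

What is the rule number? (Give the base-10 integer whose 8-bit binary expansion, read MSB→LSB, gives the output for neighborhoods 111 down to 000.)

228

  ###|#  b7=1 t=0,i=0
  ##.|#  b6=1 t=0,i=1
  #.#|#  b5=1 t=0,i=2
  #..|.  b4=0 t=0,i=4
  .##|.  b3=0 t=0,i=9
  .#.|#  b2=1 t=0,i=3
  ..#|.  b1=0 t=0,i=5
  ...|.  b0=0 t=1,i=8
  bits 11100100 = 228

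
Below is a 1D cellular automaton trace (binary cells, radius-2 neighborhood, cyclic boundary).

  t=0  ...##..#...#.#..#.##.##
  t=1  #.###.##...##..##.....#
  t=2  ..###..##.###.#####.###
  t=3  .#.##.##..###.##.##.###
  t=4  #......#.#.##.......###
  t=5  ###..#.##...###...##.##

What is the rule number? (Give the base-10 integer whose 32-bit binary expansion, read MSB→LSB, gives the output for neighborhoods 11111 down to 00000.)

  #####|.  b31=0 t=2,i=16
  ####.|#  b30=1 t=2,i=17
  ###.#|#  b29=1 t=1,i=4
  ###..|#  b28=1 t=2,i=4
  ##.##|.  b27=0 t=0,i=20
  ##.#.|#  b26=1 t=3,i=0
  ##..#|.  b25=0 t=0,i=5
  ##...|#  b24=1 t=0,i=0
  #.###|#  b23=1 t=1,i=2
  #.##.|.  b22=0 t=0,i=18
  #.#.#|.  b21=0 t=3,i=1
  #.#..|.  b20=0 t=0,i=13
  #..##|#  b19=1 t=1,i=14
  #..#.|#  b18=1 t=0,i=6
  #...#|.  b17=0 t=0,i=1
  #....|#  b16=1 t=1,i=18
  .####|#  b15=1 t=2,i=15
  .###.|#  b14=1 t=1,i=3
  .##.#|.  b13=0 t=0,i=19
  .##..|#  b12=1 t=0,i=4
  .#.##|.  b11=0 t=0,i=17
  .#.#.|#  b10=1 t=0,i=12
  .#..#|.  b9=0 t=0,i=14
  .#...|.  b8=0 t=0,i=8
  ..###|.  b7=0 t=2,i=2
  ..##.|#  b6=1 t=0,i=3
  ..#.#|#  b5=1 t=0,i=11
  ..#..|#  b4=1 t=0,i=7
  ...##|#  b3=1 t=0,i=2
  ...#.|.  b2=0 t=0,i=10
  ....#|#  b1=1 t=1,i=20
  .....|.  b0=0 t=1,i=19
  bits 01110101100011011101010001111010 = 1972229242

1972229242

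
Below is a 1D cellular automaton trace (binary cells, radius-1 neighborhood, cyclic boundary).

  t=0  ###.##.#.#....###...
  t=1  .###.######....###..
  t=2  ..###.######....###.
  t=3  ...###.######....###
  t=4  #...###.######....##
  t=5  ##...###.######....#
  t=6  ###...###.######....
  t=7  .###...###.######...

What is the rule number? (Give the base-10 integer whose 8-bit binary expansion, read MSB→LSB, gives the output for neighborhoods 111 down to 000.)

  ### -> #   bit 7 = 1  t=0,i=1
  ##. -> #   bit 6 = 1  t=0,i=2
  #.# -> #   bit 5 = 1  t=0,i=3
  #.. -> #   bit 4 = 1  t=0,i=10
  .## -> .   bit 3 = 0  t=0,i=0
  .#. -> #   bit 2 = 1  t=0,i=7
  ..# -> .   bit 1 = 0  t=0,i=13
  ... -> .   bit 0 = 0  t=0,i=11
  bits 11110100 = 244

244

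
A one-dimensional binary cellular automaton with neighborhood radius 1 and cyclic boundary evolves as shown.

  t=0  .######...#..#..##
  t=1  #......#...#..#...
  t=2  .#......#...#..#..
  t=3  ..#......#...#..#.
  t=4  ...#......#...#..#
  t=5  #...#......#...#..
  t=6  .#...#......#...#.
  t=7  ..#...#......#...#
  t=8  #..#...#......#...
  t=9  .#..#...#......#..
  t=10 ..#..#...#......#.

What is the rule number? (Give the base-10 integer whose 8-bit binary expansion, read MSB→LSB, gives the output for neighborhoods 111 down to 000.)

  ###|.  b7=0 t=0,i=2
  ##.|.  b6=0 t=0,i=6
  #.#|#  b5=1 t=0,i=0
  #..|#  b4=1 t=0,i=7
  .##|.  b3=0 t=0,i=1
  .#.|.  b2=0 t=0,i=10
  ..#|.  b1=0 t=0,i=9
  ...|.  b0=0 t=0,i=8
  bits 00110000 = 48

48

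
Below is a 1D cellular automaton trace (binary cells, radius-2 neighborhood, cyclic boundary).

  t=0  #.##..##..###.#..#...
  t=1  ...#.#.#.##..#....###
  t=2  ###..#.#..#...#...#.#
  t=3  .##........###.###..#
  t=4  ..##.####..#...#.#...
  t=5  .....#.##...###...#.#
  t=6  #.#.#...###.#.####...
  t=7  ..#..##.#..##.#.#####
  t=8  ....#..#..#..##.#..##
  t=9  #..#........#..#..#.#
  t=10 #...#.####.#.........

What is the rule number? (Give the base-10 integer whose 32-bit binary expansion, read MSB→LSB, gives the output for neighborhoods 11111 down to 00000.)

1437208965

  ##### -> .   bit 31 = 0  t=7,i=18
  ####. -> #   bit 30 = 1  t=2,i=1
  ###.# -> .   bit 29 = 0  t=0,i=12
  ###.. -> #   bit 28 = 1  t=1,i=20
  ##.## -> .   bit 27 = 0  t=3,i=14
  ##.#. -> #   bit 26 = 1  t=0,i=13
  ##..# -> .   bit 25 = 0  t=0,i=4
  ##... -> #   bit 24 = 1  t=1,i=0
  #.### -> #   bit 23 = 1  t=2,i=20
  #.##. -> .   bit 22 = 0  t=0,i=2
  #.#.# -> #   bit 21 = 1  t=1,i=5
  #.#.. -> .   bit 20 = 0  t=0,i=14
  #..## -> #   bit 19 = 1  t=0,i=5
  #..#. -> .   bit 18 = 0  t=0,i=16
  #...# -> #   bit 17 = 1  t=0,i=19
  #.... -> .   bit 16 = 0  t=1,i=15
  .#### -> .   bit 15 = 0  t=2,i=0
  .###. -> .   bit 14 = 0  t=0,i=11
  .##.# -> .   bit 13 = 0  t=4,i=3
  .##.. -> #   bit 12 = 1  t=0,i=3
  .#.## -> .   bit 11 = 0  t=0,i=1
  .#.#. -> .   bit 10 = 0  t=1,i=4
  .#..# -> .   bit 9 = 0  t=0,i=15
  .#... -> #   bit 8 = 1  t=0,i=18
  ..### -> #   bit 7 = 1  t=0,i=10
  ..##. -> .   bit 6 = 0  t=0,i=6
  ..#.# -> .   bit 5 = 0  t=0,i=0
  ..#.. -> .   bit 4 = 0  t=0,i=17
  ...## -> .   bit 3 = 0  t=1,i=17
  ...#. -> #   bit 2 = 1  t=0,i=20
  ....# -> .   bit 1 = 0  t=1,i=16
  ..... -> #   bit 0 = 1  t=3,i=5
  bits 01010101101010100001000110000101 = 1437208965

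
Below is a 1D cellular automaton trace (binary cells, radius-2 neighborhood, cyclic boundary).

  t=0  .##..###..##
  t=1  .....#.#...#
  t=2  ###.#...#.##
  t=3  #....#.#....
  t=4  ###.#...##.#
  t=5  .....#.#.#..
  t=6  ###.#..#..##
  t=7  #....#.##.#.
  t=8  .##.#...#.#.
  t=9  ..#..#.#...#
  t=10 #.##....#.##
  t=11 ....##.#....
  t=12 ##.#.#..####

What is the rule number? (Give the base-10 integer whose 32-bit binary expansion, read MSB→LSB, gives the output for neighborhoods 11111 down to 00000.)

  ##### -> #   bit 31 = 1  t=2,i=0
  ####. -> .   bit 30 = 0  t=2,i=1
  ###.# -> .   bit 29 = 0  t=2,i=2
  ###.. -> #   bit 28 = 1  t=0,i=7
  ##.## -> .   bit 27 = 0  t=0,i=0
  ##.#. -> .   bit 26 = 0  t=2,i=3
  ##..# -> .   bit 25 = 0  t=0,i=3
  ##... -> #   bit 24 = 1  t=10,i=4
  #.### -> .   bit 23 = 0  t=2,i=10
  #.##. -> .   bit 22 = 0  t=0,i=1
  #.#.# -> #   bit 21 = 1  t=5,i=7
  #.#.. -> .   bit 20 = 0  t=1,i=7
  #..## -> .   bit 19 = 0  t=0,i=4
  #..#. -> .   bit 18 = 0  t=6,i=6
  #...# -> .   bit 17 = 0  t=1,i=9
  #.... -> #   bit 16 = 1  t=1,i=1
  .#### -> .   bit 15 = 0  t=2,i=11
  .###. -> .   bit 14 = 0  t=0,i=6
  .##.# -> #   bit 13 = 1  t=0,i=11
  .##.. -> .   bit 12 = 0  t=0,i=2
  .#.## -> .   bit 11 = 0  t=2,i=9
  .#.#. -> .   bit 10 = 0  t=1,i=6
  .#..# -> #   bit 9 = 1  t=6,i=5
  .#... -> #   bit 8 = 1  t=1,i=0
  ..### -> #   bit 7 = 1  t=0,i=5
  ..##. -> .   bit 6 = 0  t=0,i=10
  ..#.# -> .   bit 5 = 0  t=1,i=5
  ..#.. -> #   bit 4 = 1  t=1,i=11
  ...## -> #   bit 3 = 1  t=4,i=7
  ...#. -> #   bit 2 = 1  t=1,i=4
  ....# -> .   bit 1 = 0  t=1,i=3
  ..... -> #   bit 0 = 1  t=1,i=2
  bits 10010001001000010010001110011101 = 2434868125

2434868125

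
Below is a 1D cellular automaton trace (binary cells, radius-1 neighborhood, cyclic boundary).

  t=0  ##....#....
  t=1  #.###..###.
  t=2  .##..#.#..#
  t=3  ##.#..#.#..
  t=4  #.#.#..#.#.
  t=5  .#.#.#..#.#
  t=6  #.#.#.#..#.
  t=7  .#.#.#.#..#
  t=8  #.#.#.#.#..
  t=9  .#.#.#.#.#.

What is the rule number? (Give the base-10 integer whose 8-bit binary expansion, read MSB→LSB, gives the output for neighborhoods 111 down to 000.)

57

  ### -> .   bit 7 = 0  t=1,i=3
  ##. -> .   bit 6 = 0  t=0,i=1
  #.# -> #   bit 5 = 1  t=1,i=1
  #.. -> #   bit 4 = 1  t=0,i=2
  .## -> #   bit 3 = 1  t=0,i=0
  .#. -> .   bit 2 = 0  t=0,i=6
  ..# -> .   bit 1 = 0  t=0,i=5
  ... -> #   bit 0 = 1  t=0,i=3
  bits 00111001 = 57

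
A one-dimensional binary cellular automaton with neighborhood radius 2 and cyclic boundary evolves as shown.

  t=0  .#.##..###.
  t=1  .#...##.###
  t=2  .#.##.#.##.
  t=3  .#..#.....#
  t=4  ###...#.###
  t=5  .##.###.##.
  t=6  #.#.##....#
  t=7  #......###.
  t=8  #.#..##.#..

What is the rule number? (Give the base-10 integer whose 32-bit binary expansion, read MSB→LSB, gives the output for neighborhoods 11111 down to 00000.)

1385948718

  nb #####: next=.  (t=4,i=0, bit31=0)
  nb ####.: next=#  (t=4,i=1, bit30=1)
  nb ###.#: next=.  (t=1,i=10, bit29=0)
  nb ###..: next=#  (t=0,i=9, bit28=1)
  nb ##.##: next=.  (t=1,i=7, bit27=0)
  nb ##.#.: next=.  (t=1,i=0, bit26=0)
  nb ##..#: next=#  (t=0,i=5, bit25=1)
  nb ##...: next=.  (t=4,i=3, bit24=0)
  nb #.###: next=#  (t=1,i=8, bit23=1)
  nb #.##.: next=.  (t=0,i=3, bit22=0)
  nb #.#.#: next=.  (t=2,i=6, bit21=0)
  nb #.#..: next=#  (t=1,i=1, bit20=1)
  nb #..##: next=#  (t=0,i=6, bit19=1)
  nb #..#.: next=.  (t=0,i=0, bit18=0)
  nb #...#: next=#  (t=1,i=3, bit17=1)
  nb #....: next=#  (t=3,i=6, bit16=1)
  nb .####: next=#  (t=4,i=9, bit15=1)
  nb .###.: next=#  (t=0,i=8, bit14=1)
  nb .##.#: next=#  (t=1,i=6, bit13=1)
  nb .##..: next=.  (t=0,i=4, bit12=0)
  nb .#.##: next=.  (t=0,i=2, bit11=0)
  nb .#.#.: next=#  (t=3,i=0, bit10=1)
  nb .#..#: next=#  (t=3,i=2, bit9=1)
  nb .#...: next=.  (t=1,i=2, bit8=0)
  nb ..###: next=.  (t=0,i=7, bit7=0)
  nb ..##.: next=.  (t=1,i=5, bit6=0)
  nb ..#.#: next=#  (t=0,i=1, bit5=1)
  nb ..#..: next=.  (t=3,i=4, bit4=0)
  nb ...##: next=#  (t=1,i=4, bit3=1)
  nb ...#.: next=#  (t=3,i=9, bit2=1)
  nb ....#: next=#  (t=3,i=8, bit1=1)
  nb .....: next=.  (t=3,i=7, bit0=0)
  bits 01010010100110111110011000101110 = 1385948718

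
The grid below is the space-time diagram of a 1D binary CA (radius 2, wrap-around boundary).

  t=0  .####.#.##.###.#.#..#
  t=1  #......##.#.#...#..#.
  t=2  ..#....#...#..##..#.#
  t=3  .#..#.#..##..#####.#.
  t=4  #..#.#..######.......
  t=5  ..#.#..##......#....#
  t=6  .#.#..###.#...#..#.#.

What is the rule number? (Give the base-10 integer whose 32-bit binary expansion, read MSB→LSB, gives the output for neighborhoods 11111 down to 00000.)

172973252

  #####|.  b31=0 t=3,i=15
  ####.|.  b30=0 t=0,i=3
  ###.#|.  b29=0 t=0,i=4
  ###..|.  b28=0 t=4,i=13
  ##.##|#  b27=1 t=0,i=10
  ##.#.|.  b26=0 t=0,i=5
  ##..#|#  b25=1 t=2,i=16
  ##...|.  b24=0 t=4,i=14
  #.###|.  b23=0 t=0,i=1
  #.##.|#  b22=1 t=0,i=8
  #.#.#|.  b21=0 t=0,i=6
  #.#..|.  b20=0 t=0,i=17
  #..##|#  b19=1 t=2,i=13
  #..#.|#  b18=1 t=0,i=19
  #...#|#  b17=1 t=1,i=14
  #....|#  b16=1 t=1,i=2
  .####|.  b15=0 t=0,i=2
  .###.|#  b14=1 t=0,i=12
  .##.#|.  b13=0 t=0,i=9
  .##..|#  b12=1 t=2,i=15
  .#.##|#  b11=1 t=0,i=0
  .#.#.|#  b10=1 t=0,i=16
  .#..#|.  b9=0 t=0,i=18
  .#...|.  b8=0 t=1,i=1
  ..###|#  b7=1 t=3,i=13
  ..##.|#  b6=1 t=1,i=7
  ..#.#|.  b5=0 t=0,i=20
  ..#..|.  b4=0 t=1,i=16
  ...##|.  b3=0 t=1,i=6
  ...#.|#  b2=1 t=1,i=15
  ....#|.  b1=0 t=1,i=5
  .....|.  b0=0 t=1,i=3
  bits 00001010010011110101110011000100 = 172973252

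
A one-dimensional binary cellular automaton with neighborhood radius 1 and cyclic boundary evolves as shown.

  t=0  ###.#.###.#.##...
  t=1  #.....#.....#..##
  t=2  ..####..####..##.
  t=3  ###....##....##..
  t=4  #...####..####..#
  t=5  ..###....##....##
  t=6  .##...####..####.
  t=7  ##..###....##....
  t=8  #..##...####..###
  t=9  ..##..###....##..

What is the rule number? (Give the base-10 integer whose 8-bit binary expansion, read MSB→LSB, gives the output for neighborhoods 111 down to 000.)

  [7] ### => .  t=0,i=1
  [6] ##. => .  t=0,i=2
  [5] #.# => .  t=0,i=3
  [4] #.. => .  t=0,i=14
  [3] .## => #  t=0,i=0
  [2] .#. => .  t=0,i=4
  [1] ..# => #  t=0,i=16
  [0] ... => #  t=0,i=15
  bits 00001011 = 11

11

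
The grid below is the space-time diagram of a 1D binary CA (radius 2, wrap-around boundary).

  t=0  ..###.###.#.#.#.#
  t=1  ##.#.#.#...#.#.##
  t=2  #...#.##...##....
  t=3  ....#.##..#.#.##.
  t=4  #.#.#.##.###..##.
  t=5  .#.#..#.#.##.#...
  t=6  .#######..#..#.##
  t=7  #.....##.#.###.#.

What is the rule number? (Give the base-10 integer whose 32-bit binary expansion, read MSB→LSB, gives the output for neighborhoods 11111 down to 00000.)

  [31] ##### => .  t=6,i=3
  [30] ####. => #  t=1,i=0
  [29] ###.# => .  t=0,i=4
  [28] ###.. => #  t=4,i=11
  [27] ##.## => #  t=0,i=5
  [26] ##.#. => .  t=0,i=9
  [25] ##..# => .  t=3,i=8
  [24] ##... => .  t=2,i=8
  [23] #.### => .  t=0,i=6
  [22] #.##. => #  t=2,i=6
  [21] #.#.# => .  t=0,i=10
  [20] #.#.. => #  t=0,i=16
  [19] #..## => #  t=0,i=1
  [18] #..#. => #  t=3,i=9
  [17] #...# => .  t=1,i=9
  [16] #.... => #  t=2,i=14
  [15] .#### => .  t=1,i=16
  [14] .###. => #  t=0,i=3
  [13] .##.# => .  t=4,i=7
  [12] .##.. => #  t=2,i=7
  [11] .#.## => .  t=1,i=14
  [10] .#.#. => #  t=0,i=11
  [9] .#..# => #  t=0,i=0
  [8] .#... => .  t=1,i=8
  [7] ..### => .  t=0,i=2
  [6] ..##. => .  t=2,i=11
  [5] ..#.# => #  t=1,i=11
  [4] ..#.. => .  t=2,i=0
  [3] ...## => #  t=2,i=10
  [2] ...#. => .  t=1,i=10
  [1] ....# => #  t=2,i=15
  [0] ..... => .  t=3,i=1
  bits 01011000010111010101011000101010 = 1482511914

1482511914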